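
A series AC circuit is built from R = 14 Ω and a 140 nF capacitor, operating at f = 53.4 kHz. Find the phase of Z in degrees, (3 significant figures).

ω = 2πf = 335500 rad/s
X_C = 1/(ωC) = 21.3 Ω
Z = 14.0 − j21.3 Ω
|Z| = √(14.0² + 21.3²) = 25.5 Ω
∠Z = arctan(-21.3/14.0) = -56.7°

-56.7°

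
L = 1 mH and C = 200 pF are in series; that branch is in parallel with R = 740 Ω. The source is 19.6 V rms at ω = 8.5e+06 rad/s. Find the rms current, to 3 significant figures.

26.6 mA

X_L = ωL = 8500 Ω
X_C = 1/(ωC) = 588 Ω
Branch 1: Z₁ = R = 740 Ω
Branch 2 (series LC): Z₂ = j(X_L − X_C) = j7910 Ω
Parallel: Z = Z₁Z₂/(Z₁+Z₂), |Z| = 737 Ω, ∠Z = 5.34°
I = V/|Z| = 19.6/737 = 26.6 mA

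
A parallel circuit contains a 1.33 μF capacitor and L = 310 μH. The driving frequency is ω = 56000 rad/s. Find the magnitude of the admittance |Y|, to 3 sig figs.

X_L = ωL = 17.4 Ω
X_C = 1/(ωC) = 13.4 Ω
Parallel: admittances add. Y = 1/(jωL) + jωC
Y = (0 + j0.0169) S
|Y| = 0.0169 S → |Z| = 1/|Y| = 59.3 Ω, ∠Z = −∠Y = -90.0°

16.9 mS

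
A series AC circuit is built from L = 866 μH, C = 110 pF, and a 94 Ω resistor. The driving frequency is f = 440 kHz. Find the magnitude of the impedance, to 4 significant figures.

ω = 2πf = 2.765e+06 rad/s
X_L = ωL = 2394 Ω
X_C = 1/(ωC) = 3288 Ω
Net reactance X = X_L − X_C = -894.2 Ω
Z = 94.00 − j894.2 Ω
|Z| = √(94.00² + 894.2²) = 899.1 Ω

899.1 Ω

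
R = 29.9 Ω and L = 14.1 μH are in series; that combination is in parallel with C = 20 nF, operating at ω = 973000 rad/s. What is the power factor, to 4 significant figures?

0.9712

X_L = ωL = 13.72 Ω
X_C = 1/(ωC) = 51.39 Ω
Branch 1 (R+jX_L): Z₁ = 29.90 + j13.72 Ω, |Z₁| = 32.90 Ω
Branch 2 (−jX_C): Z₂ = −j51.39 Ω
Parallel: Z = Z₁Z₂/(Z₁+Z₂), |Z| = 35.15 Ω, ∠Z = -13.79°
cos φ = cos(-13.79°) = 0.9712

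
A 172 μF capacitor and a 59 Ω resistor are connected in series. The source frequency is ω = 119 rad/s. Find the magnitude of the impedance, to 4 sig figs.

X_C = 1/(ωC) = 48.86 Ω
Z = 59.00 − j48.86 Ω
|Z| = √(59.00² + 48.86²) = 76.60 Ω

76.60 Ω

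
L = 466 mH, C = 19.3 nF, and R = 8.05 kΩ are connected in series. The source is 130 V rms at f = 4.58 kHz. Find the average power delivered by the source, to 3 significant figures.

682 mW

ω = 2πf = 28780 rad/s
X_L = ωL = 13400 Ω
X_C = 1/(ωC) = 1800 Ω
Net reactance X = X_L − X_C = 11600 Ω
Z = 8050 + j11600 Ω
|Z| = √(8050² + 11600²) = 14100 Ω
∠Z = arctan(11600/8050) = 55.3°
I = V/|Z| = 9.20 mA
P = VI cos φ = 130 × 0.00920 × cos(55.3°) = 682 mW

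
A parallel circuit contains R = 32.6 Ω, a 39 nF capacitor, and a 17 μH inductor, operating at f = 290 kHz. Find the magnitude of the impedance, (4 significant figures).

20.22 Ω

ω = 2πf = 1.822e+06 rad/s
X_L = ωL = 30.98 Ω
X_C = 1/(ωC) = 14.07 Ω
Parallel: admittances add. Y = 1/R + 1/(jωL) + jωC
Y = (0.03067 + j0.03878) S
|Y| = 0.04945 S → |Z| = 1/|Y| = 20.22 Ω, ∠Z = −∠Y = -51.66°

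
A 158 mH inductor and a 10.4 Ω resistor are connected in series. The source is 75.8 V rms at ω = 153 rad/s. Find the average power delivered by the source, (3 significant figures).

86.3 W

X_L = ωL = 24.2 Ω
Z = 10.4 + j24.2 Ω
|Z| = √(10.4² + 24.2²) = 26.3 Ω
∠Z = arctan(24.2/10.4) = 66.7°
I = V/|Z| = 2.88 A
P = VI cos φ = 75.8 × 2.88 × cos(66.7°) = 86.3 W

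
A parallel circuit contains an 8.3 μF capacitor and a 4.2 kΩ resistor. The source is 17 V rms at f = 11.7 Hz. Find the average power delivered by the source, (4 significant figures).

ω = 2πf = 73.51 rad/s
X_C = 1/(ωC) = 1639 Ω
Parallel: admittances add. Y = 1/R + jωC
Y = (0.0002381 + j0.0006102) S
|Y| = 0.0006550 S → |Z| = 1/|Y| = 1527 Ω, ∠Z = −∠Y = -68.68°
I = V/|Z| = 11.13 mA
P = VI cos φ = 17 × 0.01113 × cos(-68.68°) = 68.81 mW

68.81 mW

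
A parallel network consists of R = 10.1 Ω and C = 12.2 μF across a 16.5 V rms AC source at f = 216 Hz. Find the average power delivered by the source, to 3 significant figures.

27.0 W

ω = 2πf = 1357 rad/s
X_C = 1/(ωC) = 60.4 Ω
Parallel: admittances add. Y = 1/R + jωC
Y = (0.0990 + j0.0166) S
|Y| = 0.100 S → |Z| = 1/|Y| = 9.96 Ω, ∠Z = −∠Y = -9.49°
I = V/|Z| = 1.66 A
P = VI cos φ = 16.5 × 1.66 × cos(-9.49°) = 27.0 W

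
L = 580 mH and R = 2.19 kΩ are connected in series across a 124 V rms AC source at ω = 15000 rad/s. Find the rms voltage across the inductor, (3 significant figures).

X_L = ωL = 8700 Ω
Z = 2190 + j8700 Ω
|Z| = √(2190² + 8700²) = 8970 Ω
I = V/|Z| = 13.8 mA
V_L = I·|Z_L| = 0.0138 × 8700 = 120 V

120 V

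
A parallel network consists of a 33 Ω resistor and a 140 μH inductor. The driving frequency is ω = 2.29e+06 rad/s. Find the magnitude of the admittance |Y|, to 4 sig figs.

X_L = ωL = 320.6 Ω
Parallel: admittances add. Y = 1/R + 1/(jωL)
Y = (0.03030 − j0.003119) S
|Y| = 0.03046 S → |Z| = 1/|Y| = 32.83 Ω, ∠Z = −∠Y = 5.877°

30.46 mS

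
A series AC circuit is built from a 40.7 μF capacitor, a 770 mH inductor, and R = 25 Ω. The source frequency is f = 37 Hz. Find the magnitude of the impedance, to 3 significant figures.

ω = 2πf = 232.5 rad/s
X_L = ωL = 179 Ω
X_C = 1/(ωC) = 106 Ω
Net reactance X = X_L − X_C = 73.3 Ω
Z = 25.0 + j73.3 Ω
|Z| = √(25.0² + 73.3²) = 77.5 Ω

77.5 Ω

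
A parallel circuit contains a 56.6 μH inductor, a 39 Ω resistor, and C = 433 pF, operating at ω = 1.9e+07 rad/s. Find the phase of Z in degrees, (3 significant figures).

-15.9°

X_L = ωL = 1080 Ω
X_C = 1/(ωC) = 122 Ω
Parallel: admittances add. Y = 1/R + 1/(jωL) + jωC
Y = (0.0256 + j0.00730) S
|Y| = 0.0267 S → |Z| = 1/|Y| = 37.5 Ω, ∠Z = −∠Y = -15.9°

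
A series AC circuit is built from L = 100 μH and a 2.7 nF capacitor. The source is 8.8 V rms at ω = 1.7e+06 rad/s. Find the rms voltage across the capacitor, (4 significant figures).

40.05 V

X_L = ωL = 170.0 Ω
X_C = 1/(ωC) = 217.9 Ω
Net reactance X = X_L − X_C = -47.86 Ω
Z = − j47.86 Ω
|Z| = √(0² + 47.86²) = 47.86 Ω
I = V/|Z| = 183.9 mA
V_C = I·|Z_C| = 0.1839 × 217.9 = 40.05 V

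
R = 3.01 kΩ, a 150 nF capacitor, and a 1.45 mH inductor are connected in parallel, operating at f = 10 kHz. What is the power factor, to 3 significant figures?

ω = 2πf = 62830 rad/s
X_L = ωL = 91.1 Ω
X_C = 1/(ωC) = 106 Ω
Parallel: admittances add. Y = 1/R + 1/(jωL) + jωC
Y = (0.000332 − j0.00155) S
|Y| = 0.00159 S → |Z| = 1/|Y| = 630 Ω, ∠Z = −∠Y = 77.9°
cos φ = cos(77.9°) = 0.209

0.209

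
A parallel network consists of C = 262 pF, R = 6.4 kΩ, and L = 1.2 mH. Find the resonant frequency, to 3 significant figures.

ω₀ = 1/√(LC) = 1/√(0.0012 × 2.62e-10) = 1.783e+06 rad/s
f₀ = ω₀/(2π) = 284 kHz

284 kHz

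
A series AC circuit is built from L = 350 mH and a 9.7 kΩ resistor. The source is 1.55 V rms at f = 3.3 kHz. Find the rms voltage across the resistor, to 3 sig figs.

ω = 2πf = 20730 rad/s
X_L = ωL = 7260 Ω
Z = 9700 + j7260 Ω
|Z| = √(9700² + 7260²) = 12100 Ω
I = V/|Z| = 128 μA
V_R = I·|Z_R| = 0.000128 × 9700 = 1.24 V

1.24 V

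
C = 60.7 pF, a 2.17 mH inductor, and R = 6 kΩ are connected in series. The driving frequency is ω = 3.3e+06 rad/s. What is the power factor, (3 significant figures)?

0.940

X_L = ωL = 7160 Ω
X_C = 1/(ωC) = 4990 Ω
Net reactance X = X_L − X_C = 2170 Ω
Z = 6000 + j2170 Ω
|Z| = √(6000² + 2170²) = 6380 Ω
∠Z = arctan(2170/6000) = 19.9°
cos φ = cos(19.9°) = 0.940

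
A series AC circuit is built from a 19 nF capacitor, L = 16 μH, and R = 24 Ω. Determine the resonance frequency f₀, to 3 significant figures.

ω₀ = 1/√(LC) = 1/√(1.6e-05 × 1.9e-08) = 1.814e+06 rad/s
f₀ = ω₀/(2π) = 289 kHz

289 kHz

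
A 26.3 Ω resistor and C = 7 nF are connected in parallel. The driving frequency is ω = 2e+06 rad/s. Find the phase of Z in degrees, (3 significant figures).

X_C = 1/(ωC) = 71.4 Ω
Parallel: admittances add. Y = 1/R + jωC
Y = (0.0380 + j0.0140) S
|Y| = 0.0405 S → |Z| = 1/|Y| = 24.7 Ω, ∠Z = −∠Y = -20.2°

-20.2°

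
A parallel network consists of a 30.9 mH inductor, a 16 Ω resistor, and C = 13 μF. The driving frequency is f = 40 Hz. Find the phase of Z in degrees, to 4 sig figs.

ω = 2πf = 251.3 rad/s
X_L = ωL = 7.766 Ω
X_C = 1/(ωC) = 306.1 Ω
Parallel: admittances add. Y = 1/R + 1/(jωL) + jωC
Y = (0.06250 − j0.1255) S
|Y| = 0.1402 S → |Z| = 1/|Y| = 7.133 Ω, ∠Z = −∠Y = 63.53°

63.53°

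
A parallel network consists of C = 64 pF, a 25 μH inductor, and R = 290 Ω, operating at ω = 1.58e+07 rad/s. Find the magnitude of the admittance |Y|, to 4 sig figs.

3.769 mS

X_L = ωL = 395.0 Ω
X_C = 1/(ωC) = 988.9 Ω
Parallel: admittances add. Y = 1/R + 1/(jωL) + jωC
Y = (0.003448 − j0.001520) S
|Y| = 0.003769 S → |Z| = 1/|Y| = 265.4 Ω, ∠Z = −∠Y = 23.79°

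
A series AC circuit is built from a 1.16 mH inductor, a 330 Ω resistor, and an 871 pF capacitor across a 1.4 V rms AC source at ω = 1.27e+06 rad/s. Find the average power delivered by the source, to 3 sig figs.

1.49 mW

X_L = ωL = 1470 Ω
X_C = 1/(ωC) = 904 Ω
Net reactance X = X_L − X_C = 569 Ω
Z = 330 + j569 Ω
|Z| = √(330² + 569²) = 658 Ω
∠Z = arctan(569/330) = 59.9°
I = V/|Z| = 2.13 mA
P = VI cos φ = 1.4 × 0.00213 × cos(59.9°) = 1.49 mW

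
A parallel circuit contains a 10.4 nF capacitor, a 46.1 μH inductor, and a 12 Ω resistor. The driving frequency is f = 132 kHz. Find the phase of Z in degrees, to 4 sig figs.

ω = 2πf = 829400 rad/s
X_L = ωL = 38.23 Ω
X_C = 1/(ωC) = 115.9 Ω
Parallel: admittances add. Y = 1/R + 1/(jωL) + jωC
Y = (0.08333 − j0.01753) S
|Y| = 0.08516 S → |Z| = 1/|Y| = 11.74 Ω, ∠Z = −∠Y = 11.88°

11.88°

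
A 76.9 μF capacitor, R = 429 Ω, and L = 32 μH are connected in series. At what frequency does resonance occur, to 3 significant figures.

3.21 kHz

ω₀ = 1/√(LC) = 1/√(3.2e-05 × 7.69e-05) = 20160 rad/s
f₀ = ω₀/(2π) = 3.21 kHz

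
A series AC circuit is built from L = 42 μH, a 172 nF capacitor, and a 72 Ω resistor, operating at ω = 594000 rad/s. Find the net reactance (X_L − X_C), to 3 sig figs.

15.2 Ω

X_L = ωL = 24.9 Ω
X_C = 1/(ωC) = 9.79 Ω
X = 24.9 − 9.79 = 15.2 Ω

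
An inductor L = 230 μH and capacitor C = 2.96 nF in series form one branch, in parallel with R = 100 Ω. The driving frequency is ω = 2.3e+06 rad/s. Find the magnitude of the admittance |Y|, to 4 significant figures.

10.34 mS

X_L = ωL = 529.0 Ω
X_C = 1/(ωC) = 146.9 Ω
Branch 1: Z₁ = R = 100.0 Ω
Branch 2 (series LC): Z₂ = j(X_L − X_C) = j382.1 Ω
Parallel: Z = Z₁Z₂/(Z₁+Z₂), |Z| = 96.74 Ω, ∠Z = 14.67°
|Y| = 1/|Z| = 10.34 mS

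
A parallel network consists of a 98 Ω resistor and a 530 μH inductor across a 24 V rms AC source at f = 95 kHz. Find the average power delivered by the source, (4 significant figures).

ω = 2πf = 596900 rad/s
X_L = ωL = 316.4 Ω
Parallel: admittances add. Y = 1/R + 1/(jωL)
Y = (0.01020 − j0.003161) S
|Y| = 0.01068 S → |Z| = 1/|Y| = 93.61 Ω, ∠Z = −∠Y = 17.21°
I = V/|Z| = 256.4 mA
P = VI cos φ = 24 × 0.2564 × cos(17.21°) = 5.878 W

5.878 W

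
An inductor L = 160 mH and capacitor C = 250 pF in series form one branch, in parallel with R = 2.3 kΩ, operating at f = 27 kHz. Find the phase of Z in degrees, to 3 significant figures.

32.8°

ω = 2πf = 169600 rad/s
X_L = ωL = 27100 Ω
X_C = 1/(ωC) = 23600 Ω
Branch 1: Z₁ = R = 2300 Ω
Branch 2 (series LC): Z₂ = j(X_L − X_C) = j3560 Ω
Parallel: Z = Z₁Z₂/(Z₁+Z₂), |Z| = 1930 Ω, ∠Z = 32.8°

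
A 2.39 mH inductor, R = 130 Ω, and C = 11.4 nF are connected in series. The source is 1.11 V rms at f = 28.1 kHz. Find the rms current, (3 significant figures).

ω = 2πf = 176600 rad/s
X_L = ωL = 422 Ω
X_C = 1/(ωC) = 497 Ω
Net reactance X = X_L − X_C = -74.9 Ω
Z = 130 − j74.9 Ω
|Z| = √(130² + 74.9²) = 150 Ω
I = V/|Z| = 1.11/150 = 7.40 mA

7.40 mA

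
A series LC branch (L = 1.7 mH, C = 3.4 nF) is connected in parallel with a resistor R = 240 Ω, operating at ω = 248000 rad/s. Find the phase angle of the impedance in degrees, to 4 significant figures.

X_L = ωL = 421.6 Ω
X_C = 1/(ωC) = 1186 Ω
Branch 1: Z₁ = R = 240.0 Ω
Branch 2 (series LC): Z₂ = j(X_L − X_C) = −j764.4 Ω
Parallel: Z = Z₁Z₂/(Z₁+Z₂), |Z| = 229.0 Ω, ∠Z = -17.43°

-17.43°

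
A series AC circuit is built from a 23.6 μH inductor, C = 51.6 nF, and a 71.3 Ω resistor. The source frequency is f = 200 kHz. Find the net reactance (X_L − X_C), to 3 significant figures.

14.2 Ω

ω = 2πf = 1.257e+06 rad/s
X_L = ωL = 29.7 Ω
X_C = 1/(ωC) = 15.4 Ω
X = 29.7 − 15.4 = 14.2 Ω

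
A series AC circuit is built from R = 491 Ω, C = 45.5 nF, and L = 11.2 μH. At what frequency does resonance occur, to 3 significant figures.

ω₀ = 1/√(LC) = 1/√(1.12e-05 × 4.55e-08) = 1.401e+06 rad/s
f₀ = ω₀/(2π) = 223 kHz

223 kHz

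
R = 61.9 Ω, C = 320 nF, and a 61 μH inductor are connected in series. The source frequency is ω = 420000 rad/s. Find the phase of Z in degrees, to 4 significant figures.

16.37°

X_L = ωL = 25.62 Ω
X_C = 1/(ωC) = 7.440 Ω
Net reactance X = X_L − X_C = 18.18 Ω
Z = 61.90 + j18.18 Ω
|Z| = √(61.90² + 18.18²) = 64.51 Ω
∠Z = arctan(18.18/61.90) = 16.37°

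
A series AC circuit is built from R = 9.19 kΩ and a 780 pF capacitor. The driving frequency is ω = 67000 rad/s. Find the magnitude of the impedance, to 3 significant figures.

21200 Ω

X_C = 1/(ωC) = 19100 Ω
Z = 9190 − j19100 Ω
|Z| = √(9190² + 19100²) = 21200 Ω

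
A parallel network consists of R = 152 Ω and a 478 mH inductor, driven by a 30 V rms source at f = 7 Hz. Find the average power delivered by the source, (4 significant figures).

5.921 W

ω = 2πf = 43.98 rad/s
X_L = ωL = 21.02 Ω
Parallel: admittances add. Y = 1/R + 1/(jωL)
Y = (0.006579 − j0.04757) S
|Y| = 0.04802 S → |Z| = 1/|Y| = 20.83 Ω, ∠Z = −∠Y = 82.13°
I = V/|Z| = 1.441 A
P = VI cos φ = 30 × 1.441 × cos(82.13°) = 5.921 W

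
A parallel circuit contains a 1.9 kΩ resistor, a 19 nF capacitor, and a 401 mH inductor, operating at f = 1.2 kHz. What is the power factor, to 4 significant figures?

0.9420

ω = 2πf = 7540 rad/s
X_L = ωL = 3023 Ω
X_C = 1/(ωC) = 6980 Ω
Parallel: admittances add. Y = 1/R + 1/(jωL) + jωC
Y = (0.0005263 − j0.0001875) S
|Y| = 0.0005587 S → |Z| = 1/|Y| = 1790 Ω, ∠Z = −∠Y = 19.61°
cos φ = cos(19.61°) = 0.9420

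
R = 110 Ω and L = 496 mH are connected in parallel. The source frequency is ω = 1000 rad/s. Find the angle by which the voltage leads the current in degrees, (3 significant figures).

X_L = ωL = 496 Ω
Parallel: admittances add. Y = 1/R + 1/(jωL)
Y = (0.00909 − j0.00202) S
|Y| = 0.00931 S → |Z| = 1/|Y| = 107 Ω, ∠Z = −∠Y = 12.5°

12.5°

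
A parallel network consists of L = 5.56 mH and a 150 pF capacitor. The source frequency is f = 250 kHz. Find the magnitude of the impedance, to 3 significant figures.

8260 Ω

ω = 2πf = 1.571e+06 rad/s
X_L = ωL = 8730 Ω
X_C = 1/(ωC) = 4240 Ω
Parallel: admittances add. Y = 1/(jωL) + jωC
Y = (0 + j0.000121) S
|Y| = 0.000121 S → |Z| = 1/|Y| = 8260 Ω, ∠Z = −∠Y = -90.0°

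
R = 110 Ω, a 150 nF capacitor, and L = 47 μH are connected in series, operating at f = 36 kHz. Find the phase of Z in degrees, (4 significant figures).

-9.720°

ω = 2πf = 226200 rad/s
X_L = ωL = 10.63 Ω
X_C = 1/(ωC) = 29.47 Ω
Net reactance X = X_L − X_C = -18.84 Ω
Z = 110.0 − j18.84 Ω
|Z| = √(110.0² + 18.84²) = 111.6 Ω
∠Z = arctan(-18.84/110.0) = -9.720°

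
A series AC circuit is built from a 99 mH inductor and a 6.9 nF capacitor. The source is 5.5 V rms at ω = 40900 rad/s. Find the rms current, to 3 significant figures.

X_L = ωL = 4050 Ω
X_C = 1/(ωC) = 3540 Ω
Net reactance X = X_L − X_C = 506 Ω
Z = j506 Ω
|Z| = √(0² + 506²) = 506 Ω
I = V/|Z| = 5.5/506 = 10.9 mA

10.9 mA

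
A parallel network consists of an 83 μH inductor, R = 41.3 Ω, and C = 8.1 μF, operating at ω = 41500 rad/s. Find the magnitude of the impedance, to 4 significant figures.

X_L = ωL = 3.445 Ω
X_C = 1/(ωC) = 2.975 Ω
Parallel: admittances add. Y = 1/R + 1/(jωL) + jωC
Y = (0.02421 + j0.04583) S
|Y| = 0.05183 S → |Z| = 1/|Y| = 19.29 Ω, ∠Z = −∠Y = -62.15°

19.29 Ω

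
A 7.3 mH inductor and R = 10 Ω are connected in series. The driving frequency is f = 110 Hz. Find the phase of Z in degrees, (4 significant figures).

26.77°

ω = 2πf = 691.2 rad/s
X_L = ωL = 5.045 Ω
Z = 10.00 + j5.045 Ω
|Z| = √(10.00² + 5.045²) = 11.20 Ω
∠Z = arctan(5.045/10.00) = 26.77°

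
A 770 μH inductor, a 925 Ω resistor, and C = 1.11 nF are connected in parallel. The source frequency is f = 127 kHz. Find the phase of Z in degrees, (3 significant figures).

ω = 2πf = 798000 rad/s
X_L = ωL = 614 Ω
X_C = 1/(ωC) = 1130 Ω
Parallel: admittances add. Y = 1/R + 1/(jωL) + jωC
Y = (0.00108 − j0.000742) S
|Y| = 0.00131 S → |Z| = 1/|Y| = 763 Ω, ∠Z = −∠Y = 34.5°

34.5°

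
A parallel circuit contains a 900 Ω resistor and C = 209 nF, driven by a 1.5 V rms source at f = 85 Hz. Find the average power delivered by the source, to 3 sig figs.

ω = 2πf = 534.1 rad/s
X_C = 1/(ωC) = 8960 Ω
Parallel: admittances add. Y = 1/R + jωC
Y = (0.00111 + j0.000112) S
|Y| = 0.00112 S → |Z| = 1/|Y| = 895 Ω, ∠Z = −∠Y = -5.74°
I = V/|Z| = 1.68 mA
P = VI cos φ = 1.5 × 0.00168 × cos(-5.74°) = 2.50 mW

2.50 mW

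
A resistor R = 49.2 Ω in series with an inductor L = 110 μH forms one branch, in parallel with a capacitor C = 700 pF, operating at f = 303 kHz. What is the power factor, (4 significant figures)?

ω = 2πf = 1.904e+06 rad/s
X_L = ωL = 209.4 Ω
X_C = 1/(ωC) = 750.4 Ω
Branch 1 (R+jX_L): Z₁ = 49.20 + j209.4 Ω, |Z₁| = 215.1 Ω
Branch 2 (−jX_C): Z₂ = −j750.4 Ω
Parallel: Z = Z₁Z₂/(Z₁+Z₂), |Z| = 297.2 Ω, ∠Z = 71.58°
cos φ = cos(71.58°) = 0.3159

0.3159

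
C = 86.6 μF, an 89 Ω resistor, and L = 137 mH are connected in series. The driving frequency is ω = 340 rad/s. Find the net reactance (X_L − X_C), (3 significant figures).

12.6 Ω

X_L = ωL = 46.6 Ω
X_C = 1/(ωC) = 34.0 Ω
X = 46.6 − 34.0 = 12.6 Ω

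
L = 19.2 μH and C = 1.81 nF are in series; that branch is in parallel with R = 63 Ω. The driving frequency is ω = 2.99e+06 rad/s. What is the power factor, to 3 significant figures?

X_L = ωL = 57.4 Ω
X_C = 1/(ωC) = 185 Ω
Branch 1: Z₁ = R = 63.0 Ω
Branch 2 (series LC): Z₂ = j(X_L − X_C) = −j127 Ω
Parallel: Z = Z₁Z₂/(Z₁+Z₂), |Z| = 56.5 Ω, ∠Z = -26.3°
cos φ = cos(-26.3°) = 0.896

0.896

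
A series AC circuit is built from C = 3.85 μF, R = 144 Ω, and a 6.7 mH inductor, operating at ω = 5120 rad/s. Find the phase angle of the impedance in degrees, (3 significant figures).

-6.51°

X_L = ωL = 34.3 Ω
X_C = 1/(ωC) = 50.7 Ω
Net reactance X = X_L − X_C = -16.4 Ω
Z = 144 − j16.4 Ω
|Z| = √(144² + 16.4²) = 145 Ω
∠Z = arctan(-16.4/144) = -6.51°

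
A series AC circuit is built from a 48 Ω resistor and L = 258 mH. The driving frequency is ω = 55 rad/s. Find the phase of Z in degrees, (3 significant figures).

16.5°

X_L = ωL = 14.2 Ω
Z = 48.0 + j14.2 Ω
|Z| = √(48.0² + 14.2²) = 50.1 Ω
∠Z = arctan(14.2/48.0) = 16.5°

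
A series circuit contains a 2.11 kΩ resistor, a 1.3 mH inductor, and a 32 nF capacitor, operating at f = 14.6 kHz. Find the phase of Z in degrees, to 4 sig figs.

-5.990°

ω = 2πf = 91730 rad/s
X_L = ωL = 119.3 Ω
X_C = 1/(ωC) = 340.7 Ω
Net reactance X = X_L − X_C = -221.4 Ω
Z = 2110 − j221.4 Ω
|Z| = √(2110² + 221.4²) = 2122 Ω
∠Z = arctan(-221.4/2110) = -5.990°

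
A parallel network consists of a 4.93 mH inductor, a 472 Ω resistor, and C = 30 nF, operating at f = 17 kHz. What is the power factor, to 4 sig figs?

ω = 2πf = 106800 rad/s
X_L = ωL = 526.6 Ω
X_C = 1/(ωC) = 312.1 Ω
Parallel: admittances add. Y = 1/R + 1/(jωL) + jωC
Y = (0.002119 + j0.001305) S
|Y| = 0.002489 S → |Z| = 1/|Y| = 401.8 Ω, ∠Z = −∠Y = -31.64°
cos φ = cos(-31.64°) = 0.8514

0.8514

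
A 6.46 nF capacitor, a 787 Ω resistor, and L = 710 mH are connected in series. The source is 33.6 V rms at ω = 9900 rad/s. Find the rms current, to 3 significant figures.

X_L = ωL = 7030 Ω
X_C = 1/(ωC) = 15600 Ω
Net reactance X = X_L − X_C = -8610 Ω
Z = 787 − j8610 Ω
|Z| = √(787² + 8610²) = 8640 Ω
I = V/|Z| = 33.6/8640 = 3.89 mA

3.89 mA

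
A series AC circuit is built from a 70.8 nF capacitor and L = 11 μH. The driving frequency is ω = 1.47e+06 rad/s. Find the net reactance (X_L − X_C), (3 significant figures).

X_L = ωL = 16.2 Ω
X_C = 1/(ωC) = 9.61 Ω
X = 16.2 − 9.61 = 6.56 Ω

6.56 Ω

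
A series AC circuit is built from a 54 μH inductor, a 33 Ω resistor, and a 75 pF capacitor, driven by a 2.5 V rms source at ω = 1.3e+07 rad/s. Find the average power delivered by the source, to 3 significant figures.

1.95 mW

X_L = ωL = 702 Ω
X_C = 1/(ωC) = 1030 Ω
Net reactance X = X_L − X_C = -324 Ω
Z = 33.0 − j324 Ω
|Z| = √(33.0² + 324²) = 325 Ω
∠Z = arctan(-324/33.0) = -84.2°
I = V/|Z| = 7.68 mA
P = VI cos φ = 2.5 × 0.00768 × cos(-84.2°) = 1.95 mW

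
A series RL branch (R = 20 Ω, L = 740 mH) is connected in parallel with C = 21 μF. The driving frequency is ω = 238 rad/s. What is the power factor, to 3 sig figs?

0.723

X_L = ωL = 176 Ω
X_C = 1/(ωC) = 200 Ω
Branch 1 (R+jX_L): Z₁ = 20.0 + j176 Ω, |Z₁| = 177 Ω
Branch 2 (−jX_C): Z₂ = −j200 Ω
Parallel: Z = Z₁Z₂/(Z₁+Z₂), |Z| = 1140 Ω, ∠Z = 43.7°
cos φ = cos(43.7°) = 0.723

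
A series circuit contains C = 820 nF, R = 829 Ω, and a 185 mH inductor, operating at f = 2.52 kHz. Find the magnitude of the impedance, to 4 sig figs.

2970 Ω

ω = 2πf = 15830 rad/s
X_L = ωL = 2929 Ω
X_C = 1/(ωC) = 77.02 Ω
Net reactance X = X_L − X_C = 2852 Ω
Z = 829.0 + j2852 Ω
|Z| = √(829.0² + 2852²) = 2970 Ω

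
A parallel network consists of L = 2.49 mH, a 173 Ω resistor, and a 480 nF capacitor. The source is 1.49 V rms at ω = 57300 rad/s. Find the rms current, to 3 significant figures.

X_L = ωL = 143 Ω
X_C = 1/(ωC) = 36.4 Ω
Parallel: admittances add. Y = 1/R + 1/(jωL) + jωC
Y = (0.00578 + j0.0205) S
|Y| = 0.0213 S → |Z| = 1/|Y| = 47.0 Ω, ∠Z = −∠Y = -74.2°
I = V/|Z| = 1.49/47.0 = 31.7 mA

31.7 mA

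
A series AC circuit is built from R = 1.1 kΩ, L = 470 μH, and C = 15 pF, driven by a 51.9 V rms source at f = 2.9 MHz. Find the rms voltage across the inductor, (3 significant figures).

ω = 2πf = 1.822e+07 rad/s
X_L = ωL = 8560 Ω
X_C = 1/(ωC) = 3660 Ω
Net reactance X = X_L − X_C = 4910 Ω
Z = 1100 + j4910 Ω
|Z| = √(1100² + 4910²) = 5030 Ω
I = V/|Z| = 10.3 mA
V_L = I·|Z_L| = 0.0103 × 8560 = 88.4 V

88.4 V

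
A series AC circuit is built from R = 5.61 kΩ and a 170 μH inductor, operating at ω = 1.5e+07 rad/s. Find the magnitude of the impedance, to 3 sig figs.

6160 Ω

X_L = ωL = 2550 Ω
Z = 5610 + j2550 Ω
|Z| = √(5610² + 2550²) = 6160 Ω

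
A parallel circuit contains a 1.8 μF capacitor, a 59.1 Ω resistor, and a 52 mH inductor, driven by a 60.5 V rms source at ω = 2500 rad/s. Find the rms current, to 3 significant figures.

X_L = ωL = 130 Ω
X_C = 1/(ωC) = 222 Ω
Parallel: admittances add. Y = 1/R + 1/(jωL) + jωC
Y = (0.0169 − j0.00319) S
|Y| = 0.0172 S → |Z| = 1/|Y| = 58.1 Ω, ∠Z = −∠Y = 10.7°
I = V/|Z| = 60.5/58.1 = 1.04 A

1.04 A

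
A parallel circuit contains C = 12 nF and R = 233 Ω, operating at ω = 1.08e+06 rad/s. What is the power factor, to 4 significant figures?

X_C = 1/(ωC) = 77.16 Ω
Parallel: admittances add. Y = 1/R + jωC
Y = (0.004292 + j0.01296) S
|Y| = 0.01365 S → |Z| = 1/|Y| = 73.25 Ω, ∠Z = −∠Y = -71.68°
cos φ = cos(-71.68°) = 0.3144

0.3144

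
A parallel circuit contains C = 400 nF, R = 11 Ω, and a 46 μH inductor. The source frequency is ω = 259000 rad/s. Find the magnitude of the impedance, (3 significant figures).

X_L = ωL = 11.9 Ω
X_C = 1/(ωC) = 9.65 Ω
Parallel: admittances add. Y = 1/R + 1/(jωL) + jωC
Y = (0.0909 + j0.0197) S
|Y| = 0.0930 S → |Z| = 1/|Y| = 10.8 Ω, ∠Z = −∠Y = -12.2°

10.8 Ω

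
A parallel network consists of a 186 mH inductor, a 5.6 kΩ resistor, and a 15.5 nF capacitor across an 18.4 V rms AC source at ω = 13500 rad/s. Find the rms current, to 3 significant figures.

4.78 mA

X_L = ωL = 2510 Ω
X_C = 1/(ωC) = 4780 Ω
Parallel: admittances add. Y = 1/R + 1/(jωL) + jωC
Y = (0.000179 − j0.000189) S
|Y| = 0.000260 S → |Z| = 1/|Y| = 3850 Ω, ∠Z = −∠Y = 46.6°
I = V/|Z| = 18.4/3850 = 4.78 mA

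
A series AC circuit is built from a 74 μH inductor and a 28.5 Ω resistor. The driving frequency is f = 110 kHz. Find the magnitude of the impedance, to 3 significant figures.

58.5 Ω

ω = 2πf = 691200 rad/s
X_L = ωL = 51.1 Ω
Z = 28.5 + j51.1 Ω
|Z| = √(28.5² + 51.1²) = 58.5 Ω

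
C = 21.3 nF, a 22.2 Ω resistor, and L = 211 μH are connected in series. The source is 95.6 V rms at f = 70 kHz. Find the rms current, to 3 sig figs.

3.65 A

ω = 2πf = 439800 rad/s
X_L = ωL = 92.8 Ω
X_C = 1/(ωC) = 107 Ω
Net reactance X = X_L − X_C = -13.9 Ω
Z = 22.2 − j13.9 Ω
|Z| = √(22.2² + 13.9²) = 26.2 Ω
I = V/|Z| = 95.6/26.2 = 3.65 A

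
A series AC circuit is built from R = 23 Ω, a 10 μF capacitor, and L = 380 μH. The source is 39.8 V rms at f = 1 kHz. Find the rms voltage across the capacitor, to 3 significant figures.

23.7 V

ω = 2πf = 6283 rad/s
X_L = ωL = 2.39 Ω
X_C = 1/(ωC) = 15.9 Ω
Net reactance X = X_L − X_C = -13.5 Ω
Z = 23.0 − j13.5 Ω
|Z| = √(23.0² + 13.5²) = 26.7 Ω
I = V/|Z| = 1.49 A
V_C = I·|Z_C| = 1.49 × 15.9 = 23.7 V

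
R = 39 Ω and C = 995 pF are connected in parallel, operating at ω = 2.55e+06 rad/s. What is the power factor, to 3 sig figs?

X_C = 1/(ωC) = 394 Ω
Parallel: admittances add. Y = 1/R + jωC
Y = (0.0256 + j0.00254) S
|Y| = 0.0258 S → |Z| = 1/|Y| = 38.8 Ω, ∠Z = −∠Y = -5.65°
cos φ = cos(-5.65°) = 0.995

0.995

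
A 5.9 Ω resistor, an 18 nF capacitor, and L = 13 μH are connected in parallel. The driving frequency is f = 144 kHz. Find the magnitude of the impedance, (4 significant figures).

5.468 Ω

ω = 2πf = 904800 rad/s
X_L = ωL = 11.76 Ω
X_C = 1/(ωC) = 61.40 Ω
Parallel: admittances add. Y = 1/R + 1/(jωL) + jωC
Y = (0.1695 − j0.06873) S
|Y| = 0.1829 S → |Z| = 1/|Y| = 5.468 Ω, ∠Z = −∠Y = 22.07°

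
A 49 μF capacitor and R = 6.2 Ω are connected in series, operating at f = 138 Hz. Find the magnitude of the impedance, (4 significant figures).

24.34 Ω

ω = 2πf = 867.1 rad/s
X_C = 1/(ωC) = 23.54 Ω
Z = 6.200 − j23.54 Ω
|Z| = √(6.200² + 23.54²) = 24.34 Ω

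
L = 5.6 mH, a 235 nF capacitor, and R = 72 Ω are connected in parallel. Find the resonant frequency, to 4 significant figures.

4.387 kHz

ω₀ = 1/√(LC) = 1/√(0.0056 × 2.35e-07) = 27570 rad/s
f₀ = ω₀/(2π) = 4.387 kHz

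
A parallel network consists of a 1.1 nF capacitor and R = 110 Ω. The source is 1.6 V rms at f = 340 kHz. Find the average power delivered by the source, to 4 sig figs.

23.27 mW

ω = 2πf = 2.136e+06 rad/s
X_C = 1/(ωC) = 425.5 Ω
Parallel: admittances add. Y = 1/R + jωC
Y = (0.009091 + j0.002350) S
|Y| = 0.009390 S → |Z| = 1/|Y| = 106.5 Ω, ∠Z = −∠Y = -14.49°
I = V/|Z| = 15.02 mA
P = VI cos φ = 1.6 × 0.01502 × cos(-14.49°) = 23.27 mW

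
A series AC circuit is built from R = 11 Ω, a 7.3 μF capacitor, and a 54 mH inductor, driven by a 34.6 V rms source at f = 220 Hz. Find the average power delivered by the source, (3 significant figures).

ω = 2πf = 1382 rad/s
X_L = ωL = 74.6 Ω
X_C = 1/(ωC) = 99.1 Ω
Net reactance X = X_L − X_C = -24.5 Ω
Z = 11.0 − j24.5 Ω
|Z| = √(11.0² + 24.5²) = 26.8 Ω
∠Z = arctan(-24.5/11.0) = -65.8°
I = V/|Z| = 1.29 A
P = VI cos φ = 34.6 × 1.29 × cos(-65.8°) = 18.3 W

18.3 W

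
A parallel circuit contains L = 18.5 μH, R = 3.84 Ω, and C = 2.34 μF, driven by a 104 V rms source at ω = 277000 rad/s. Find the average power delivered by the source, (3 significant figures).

X_L = ωL = 5.12 Ω
X_C = 1/(ωC) = 1.54 Ω
Parallel: admittances add. Y = 1/R + 1/(jωL) + jωC
Y = (0.260 + j0.453) S
|Y| = 0.523 S → |Z| = 1/|Y| = 1.91 Ω, ∠Z = −∠Y = -60.1°
I = V/|Z| = 54.3 A
P = VI cos φ = 104 × 54.3 × cos(-60.1°) = 2.82 kW

2.82 kW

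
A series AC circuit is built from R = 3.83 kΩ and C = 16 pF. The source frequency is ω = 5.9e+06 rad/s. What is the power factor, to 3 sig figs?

X_C = 1/(ωC) = 10600 Ω
Z = 3830 − j10600 Ω
|Z| = √(3830² + 10600²) = 11300 Ω
∠Z = arctan(-10600/3830) = -70.1°
cos φ = cos(-70.1°) = 0.340

0.340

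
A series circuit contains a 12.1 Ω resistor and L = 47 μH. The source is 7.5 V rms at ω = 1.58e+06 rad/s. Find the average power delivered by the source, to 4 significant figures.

X_L = ωL = 74.26 Ω
Z = 12.10 + j74.26 Ω
|Z| = √(12.10² + 74.26²) = 75.24 Ω
∠Z = arctan(74.26/12.10) = 80.75°
I = V/|Z| = 99.68 mA
P = VI cos φ = 7.5 × 0.09968 × cos(80.75°) = 120.2 mW

120.2 mW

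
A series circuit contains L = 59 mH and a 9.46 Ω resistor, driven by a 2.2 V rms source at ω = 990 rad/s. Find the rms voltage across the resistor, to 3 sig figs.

X_L = ωL = 58.4 Ω
Z = 9.46 + j58.4 Ω
|Z| = √(9.46² + 58.4²) = 59.2 Ω
I = V/|Z| = 37.2 mA
V_R = I·|Z_R| = 0.0372 × 9.46 = 0.352 V

0.352 V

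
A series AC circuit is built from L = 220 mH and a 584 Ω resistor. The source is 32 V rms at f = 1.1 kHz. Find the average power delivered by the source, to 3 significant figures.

225 mW

ω = 2πf = 6912 rad/s
X_L = ωL = 1520 Ω
Z = 584 + j1520 Ω
|Z| = √(584² + 1520²) = 1630 Ω
∠Z = arctan(1520/584) = 69.0°
I = V/|Z| = 19.6 mA
P = VI cos φ = 32 × 0.0196 × cos(69.0°) = 225 mW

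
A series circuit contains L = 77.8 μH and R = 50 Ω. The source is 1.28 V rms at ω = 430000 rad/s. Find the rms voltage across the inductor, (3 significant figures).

0.712 V

X_L = ωL = 33.5 Ω
Z = 50.0 + j33.5 Ω
|Z| = √(50.0² + 33.5²) = 60.2 Ω
I = V/|Z| = 21.3 mA
V_L = I·|Z_L| = 0.0213 × 33.5 = 0.712 V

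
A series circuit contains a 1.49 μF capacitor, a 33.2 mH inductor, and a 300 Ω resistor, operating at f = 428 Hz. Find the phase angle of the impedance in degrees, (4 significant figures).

-28.12°

ω = 2πf = 2689 rad/s
X_L = ωL = 89.28 Ω
X_C = 1/(ωC) = 249.6 Ω
Net reactance X = X_L − X_C = -160.3 Ω
Z = 300.0 − j160.3 Ω
|Z| = √(300.0² + 160.3²) = 340.1 Ω
∠Z = arctan(-160.3/300.0) = -28.12°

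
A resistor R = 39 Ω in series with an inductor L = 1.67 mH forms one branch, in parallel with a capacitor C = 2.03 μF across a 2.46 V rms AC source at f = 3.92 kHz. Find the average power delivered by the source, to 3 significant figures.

73.5 mW

ω = 2πf = 24630 rad/s
X_L = ωL = 41.1 Ω
X_C = 1/(ωC) = 20.0 Ω
Branch 1 (R+jX_L): Z₁ = 39.0 + j41.1 Ω, |Z₁| = 56.7 Ω
Branch 2 (−jX_C): Z₂ = −j20.0 Ω
Parallel: Z = Z₁Z₂/(Z₁+Z₂), |Z| = 25.6 Ω, ∠Z = -71.9°
I = V/|Z| = 96.3 mA
P = VI cos φ = 2.46 × 0.0963 × cos(-71.9°) = 73.5 mW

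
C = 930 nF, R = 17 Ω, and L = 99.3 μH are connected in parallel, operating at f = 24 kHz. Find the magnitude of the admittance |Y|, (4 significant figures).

ω = 2πf = 150800 rad/s
X_L = ωL = 14.97 Ω
X_C = 1/(ωC) = 7.131 Ω
Parallel: admittances add. Y = 1/R + 1/(jωL) + jωC
Y = (0.05882 + j0.07346) S
|Y| = 0.09411 S → |Z| = 1/|Y| = 10.63 Ω, ∠Z = −∠Y = -51.31°

94.11 mS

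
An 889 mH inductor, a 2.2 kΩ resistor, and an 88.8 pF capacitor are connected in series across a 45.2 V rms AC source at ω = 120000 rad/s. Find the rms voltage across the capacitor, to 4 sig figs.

X_L = ωL = 106700 Ω
X_C = 1/(ωC) = 93840 Ω
Net reactance X = X_L − X_C = 12840 Ω
Z = 2200 + j12840 Ω
|Z| = √(2200² + 12840²) = 13020 Ω
I = V/|Z| = 3.471 mA
V_C = I·|Z_C| = 0.003471 × 93840 = 325.7 V

325.7 V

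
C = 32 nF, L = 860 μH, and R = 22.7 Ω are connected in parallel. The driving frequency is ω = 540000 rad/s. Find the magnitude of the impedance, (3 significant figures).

21.5 Ω

X_L = ωL = 464 Ω
X_C = 1/(ωC) = 57.9 Ω
Parallel: admittances add. Y = 1/R + 1/(jωL) + jωC
Y = (0.0441 + j0.0151) S
|Y| = 0.0466 S → |Z| = 1/|Y| = 21.5 Ω, ∠Z = −∠Y = -19.0°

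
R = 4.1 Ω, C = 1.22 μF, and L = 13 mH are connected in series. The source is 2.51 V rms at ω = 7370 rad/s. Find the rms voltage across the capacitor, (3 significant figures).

17.5 V

X_L = ωL = 95.8 Ω
X_C = 1/(ωC) = 111 Ω
Net reactance X = X_L − X_C = -15.4 Ω
Z = 4.10 − j15.4 Ω
|Z| = √(4.10² + 15.4²) = 15.9 Ω
I = V/|Z| = 157 mA
V_C = I·|Z_C| = 0.157 × 111 = 17.5 V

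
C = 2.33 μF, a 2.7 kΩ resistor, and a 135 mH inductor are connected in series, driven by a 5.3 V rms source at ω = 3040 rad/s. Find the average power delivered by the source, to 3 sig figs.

10.3 mW

X_L = ωL = 410 Ω
X_C = 1/(ωC) = 141 Ω
Net reactance X = X_L − X_C = 269 Ω
Z = 2700 + j269 Ω
|Z| = √(2700² + 269²) = 2710 Ω
∠Z = arctan(269/2700) = 5.69°
I = V/|Z| = 1.95 mA
P = VI cos φ = 5.3 × 0.00195 × cos(5.69°) = 10.3 mW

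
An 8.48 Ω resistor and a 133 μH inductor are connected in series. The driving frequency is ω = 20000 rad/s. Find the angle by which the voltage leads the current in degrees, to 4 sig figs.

X_L = ωL = 2.660 Ω
Z = 8.480 + j2.660 Ω
|Z| = √(8.480² + 2.660²) = 8.887 Ω
∠Z = arctan(2.660/8.480) = 17.42°

17.42°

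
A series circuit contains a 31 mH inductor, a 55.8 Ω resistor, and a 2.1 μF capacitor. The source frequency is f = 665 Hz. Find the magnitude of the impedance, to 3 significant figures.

ω = 2πf = 4178 rad/s
X_L = ωL = 130 Ω
X_C = 1/(ωC) = 114 Ω
Net reactance X = X_L − X_C = 15.6 Ω
Z = 55.8 + j15.6 Ω
|Z| = √(55.8² + 15.6²) = 57.9 Ω

57.9 Ω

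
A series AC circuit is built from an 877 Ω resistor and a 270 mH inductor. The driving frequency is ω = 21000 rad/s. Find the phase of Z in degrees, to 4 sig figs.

X_L = ωL = 5670 Ω
Z = 877.0 + j5670 Ω
|Z| = √(877.0² + 5670²) = 5737 Ω
∠Z = arctan(5670/877.0) = 81.21°

81.21°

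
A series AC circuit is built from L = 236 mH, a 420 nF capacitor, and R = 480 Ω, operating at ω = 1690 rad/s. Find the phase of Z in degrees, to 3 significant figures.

-64.6°

X_L = ωL = 399 Ω
X_C = 1/(ωC) = 1410 Ω
Net reactance X = X_L − X_C = -1010 Ω
Z = 480 − j1010 Ω
|Z| = √(480² + 1010²) = 1120 Ω
∠Z = arctan(-1010/480) = -64.6°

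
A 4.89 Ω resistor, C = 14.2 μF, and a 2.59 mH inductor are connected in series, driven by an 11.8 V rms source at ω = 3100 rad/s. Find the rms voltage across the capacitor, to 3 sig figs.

X_L = ωL = 8.03 Ω
X_C = 1/(ωC) = 22.7 Ω
Net reactance X = X_L − X_C = -14.7 Ω
Z = 4.89 − j14.7 Ω
|Z| = √(4.89² + 14.7²) = 15.5 Ω
I = V/|Z| = 762 mA
V_C = I·|Z_C| = 0.762 × 22.7 = 17.3 V

17.3 V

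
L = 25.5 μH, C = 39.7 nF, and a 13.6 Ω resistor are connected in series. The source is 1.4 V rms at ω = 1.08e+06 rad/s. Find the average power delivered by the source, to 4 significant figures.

X_L = ωL = 27.54 Ω
X_C = 1/(ωC) = 23.32 Ω
Net reactance X = X_L − X_C = 4.217 Ω
Z = 13.60 + j4.217 Ω
|Z| = √(13.60² + 4.217²) = 14.24 Ω
∠Z = arctan(4.217/13.60) = 17.23°
I = V/|Z| = 98.32 mA
P = VI cos φ = 1.4 × 0.09832 × cos(17.23°) = 131.5 mW

131.5 mW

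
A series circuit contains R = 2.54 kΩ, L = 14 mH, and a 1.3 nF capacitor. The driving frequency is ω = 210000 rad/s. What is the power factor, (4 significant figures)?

X_L = ωL = 2940 Ω
X_C = 1/(ωC) = 3663 Ω
Net reactance X = X_L − X_C = -723.0 Ω
Z = 2540 − j723.0 Ω
|Z| = √(2540² + 723.0²) = 2641 Ω
∠Z = arctan(-723.0/2540) = -15.89°
cos φ = cos(-15.89°) = 0.9618

0.9618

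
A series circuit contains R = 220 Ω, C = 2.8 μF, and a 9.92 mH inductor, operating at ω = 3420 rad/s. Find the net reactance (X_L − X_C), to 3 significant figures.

X_L = ωL = 33.9 Ω
X_C = 1/(ωC) = 104 Ω
X = 33.9 − 104 = -70.5 Ω

-70.5 Ω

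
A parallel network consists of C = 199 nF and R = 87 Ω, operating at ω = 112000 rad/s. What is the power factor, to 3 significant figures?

0.458

X_C = 1/(ωC) = 44.9 Ω
Parallel: admittances add. Y = 1/R + jωC
Y = (0.0115 + j0.0223) S
|Y| = 0.0251 S → |Z| = 1/|Y| = 39.9 Ω, ∠Z = −∠Y = -62.7°
cos φ = cos(-62.7°) = 0.458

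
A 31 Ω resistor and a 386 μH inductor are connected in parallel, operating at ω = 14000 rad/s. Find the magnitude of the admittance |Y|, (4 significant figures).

X_L = ωL = 5.404 Ω
Parallel: admittances add. Y = 1/R + 1/(jωL)
Y = (0.03226 − j0.1850) S
|Y| = 0.1878 S → |Z| = 1/|Y| = 5.324 Ω, ∠Z = −∠Y = 80.11°

187.8 mS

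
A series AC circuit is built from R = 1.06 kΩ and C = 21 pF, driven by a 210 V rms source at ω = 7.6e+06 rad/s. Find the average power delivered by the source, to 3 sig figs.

X_C = 1/(ωC) = 6270 Ω
Z = 1060 − j6270 Ω
|Z| = √(1060² + 6270²) = 6350 Ω
∠Z = arctan(-6270/1060) = -80.4°
I = V/|Z| = 33.0 mA
P = VI cos φ = 210 × 0.0330 × cos(-80.4°) = 1.16 W

1.16 W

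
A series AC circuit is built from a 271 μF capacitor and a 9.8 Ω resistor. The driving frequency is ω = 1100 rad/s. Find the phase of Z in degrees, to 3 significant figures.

X_C = 1/(ωC) = 3.35 Ω
Z = 9.80 − j3.35 Ω
|Z| = √(9.80² + 3.35²) = 10.4 Ω
∠Z = arctan(-3.35/9.80) = -18.9°

-18.9°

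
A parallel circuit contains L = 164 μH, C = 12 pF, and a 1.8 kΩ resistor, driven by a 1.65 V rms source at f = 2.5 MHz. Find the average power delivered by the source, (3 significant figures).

ω = 2πf = 1.571e+07 rad/s
X_L = ωL = 2580 Ω
X_C = 1/(ωC) = 5310 Ω
Parallel: admittances add. Y = 1/R + 1/(jωL) + jωC
Y = (0.000556 − j0.000200) S
|Y| = 0.000590 S → |Z| = 1/|Y| = 1690 Ω, ∠Z = −∠Y = 19.8°
I = V/|Z| = 974 μA
P = VI cos φ = 1.65 × 0.000974 × cos(19.8°) = 1.51 mW

1.51 mW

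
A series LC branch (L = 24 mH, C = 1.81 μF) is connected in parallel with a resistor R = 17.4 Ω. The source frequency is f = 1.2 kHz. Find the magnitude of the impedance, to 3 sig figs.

ω = 2πf = 7540 rad/s
X_L = ωL = 181 Ω
X_C = 1/(ωC) = 73.3 Ω
Branch 1: Z₁ = R = 17.4 Ω
Branch 2 (series LC): Z₂ = j(X_L − X_C) = j108 Ω
Parallel: Z = Z₁Z₂/(Z₁+Z₂), |Z| = 17.2 Ω, ∠Z = 9.18°

17.2 Ω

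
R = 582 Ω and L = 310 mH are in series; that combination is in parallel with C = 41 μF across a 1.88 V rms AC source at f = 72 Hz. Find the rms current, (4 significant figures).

34.27 mA

ω = 2πf = 452.4 rad/s
X_L = ωL = 140.2 Ω
X_C = 1/(ωC) = 53.91 Ω
Branch 1 (R+jX_L): Z₁ = 582.0 + j140.2 Ω, |Z₁| = 598.7 Ω
Branch 2 (−jX_C): Z₂ = −j53.91 Ω
Parallel: Z = Z₁Z₂/(Z₁+Z₂), |Z| = 54.86 Ω, ∠Z = -84.89°
I = V/|Z| = 1.88/54.86 = 34.27 mA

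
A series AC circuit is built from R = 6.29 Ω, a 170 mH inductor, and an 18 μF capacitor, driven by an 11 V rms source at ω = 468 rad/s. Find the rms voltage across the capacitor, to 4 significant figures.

X_L = ωL = 79.56 Ω
X_C = 1/(ωC) = 118.7 Ω
Net reactance X = X_L − X_C = -39.15 Ω
Z = 6.290 − j39.15 Ω
|Z| = √(6.290² + 39.15²) = 39.65 Ω
I = V/|Z| = 277.4 mA
V_C = I·|Z_C| = 0.2774 × 118.7 = 32.93 V

32.93 V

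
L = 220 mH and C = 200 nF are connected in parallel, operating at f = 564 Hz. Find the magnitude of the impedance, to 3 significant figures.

ω = 2πf = 3544 rad/s
X_L = ωL = 780 Ω
X_C = 1/(ωC) = 1410 Ω
Parallel: admittances add. Y = 1/(jωL) + jωC
Y = (0 − j0.000574) S
|Y| = 0.000574 S → |Z| = 1/|Y| = 1740 Ω, ∠Z = −∠Y = 90.0°

1740 Ω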